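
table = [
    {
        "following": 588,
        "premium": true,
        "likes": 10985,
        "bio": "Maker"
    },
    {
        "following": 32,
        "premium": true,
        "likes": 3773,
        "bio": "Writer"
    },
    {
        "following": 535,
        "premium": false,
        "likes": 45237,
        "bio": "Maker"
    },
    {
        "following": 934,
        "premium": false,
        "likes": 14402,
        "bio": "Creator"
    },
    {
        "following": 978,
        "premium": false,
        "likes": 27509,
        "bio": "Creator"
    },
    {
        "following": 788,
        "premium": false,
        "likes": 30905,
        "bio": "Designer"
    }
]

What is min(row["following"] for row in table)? 32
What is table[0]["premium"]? True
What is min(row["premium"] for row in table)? False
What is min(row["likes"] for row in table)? 3773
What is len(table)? 6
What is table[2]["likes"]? 45237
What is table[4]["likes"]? 27509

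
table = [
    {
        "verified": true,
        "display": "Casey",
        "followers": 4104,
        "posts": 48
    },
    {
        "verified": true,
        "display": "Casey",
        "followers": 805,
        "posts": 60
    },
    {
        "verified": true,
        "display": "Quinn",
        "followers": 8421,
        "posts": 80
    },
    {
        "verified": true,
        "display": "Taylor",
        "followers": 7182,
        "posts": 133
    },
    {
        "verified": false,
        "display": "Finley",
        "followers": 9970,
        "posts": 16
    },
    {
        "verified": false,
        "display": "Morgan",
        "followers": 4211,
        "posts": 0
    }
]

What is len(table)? 6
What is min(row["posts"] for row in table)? 0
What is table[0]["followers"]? 4104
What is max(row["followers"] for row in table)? 9970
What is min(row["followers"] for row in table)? 805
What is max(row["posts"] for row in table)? 133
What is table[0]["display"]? "Casey"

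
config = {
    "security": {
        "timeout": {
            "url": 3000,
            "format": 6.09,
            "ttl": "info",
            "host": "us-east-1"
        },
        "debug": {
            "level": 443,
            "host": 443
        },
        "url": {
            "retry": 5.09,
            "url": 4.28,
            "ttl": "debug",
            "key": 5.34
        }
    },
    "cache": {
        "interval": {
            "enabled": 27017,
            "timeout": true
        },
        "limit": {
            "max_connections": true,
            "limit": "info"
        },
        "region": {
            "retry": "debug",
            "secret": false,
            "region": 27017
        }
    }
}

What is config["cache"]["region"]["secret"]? False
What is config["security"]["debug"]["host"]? 443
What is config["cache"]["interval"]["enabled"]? 27017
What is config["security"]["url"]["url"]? 4.28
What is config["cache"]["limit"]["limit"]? "info"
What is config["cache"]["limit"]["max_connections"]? True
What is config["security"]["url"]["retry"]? 5.09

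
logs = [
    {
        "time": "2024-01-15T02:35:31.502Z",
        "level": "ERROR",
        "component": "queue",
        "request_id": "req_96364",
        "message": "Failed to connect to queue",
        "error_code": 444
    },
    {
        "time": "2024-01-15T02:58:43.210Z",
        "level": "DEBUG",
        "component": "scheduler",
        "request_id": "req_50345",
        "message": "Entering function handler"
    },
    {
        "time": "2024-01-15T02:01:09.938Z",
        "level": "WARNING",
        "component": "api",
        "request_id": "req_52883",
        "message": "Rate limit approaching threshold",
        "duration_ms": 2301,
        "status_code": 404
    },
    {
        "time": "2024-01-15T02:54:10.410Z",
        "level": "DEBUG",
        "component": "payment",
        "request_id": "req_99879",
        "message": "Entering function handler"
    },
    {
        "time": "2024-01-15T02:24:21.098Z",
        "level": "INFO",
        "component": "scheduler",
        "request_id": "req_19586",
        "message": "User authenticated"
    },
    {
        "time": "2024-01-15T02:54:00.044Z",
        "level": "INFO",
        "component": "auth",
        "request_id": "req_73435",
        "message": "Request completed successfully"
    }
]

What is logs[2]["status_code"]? 404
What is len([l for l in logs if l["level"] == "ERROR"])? 1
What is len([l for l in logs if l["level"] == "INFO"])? 2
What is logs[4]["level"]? "INFO"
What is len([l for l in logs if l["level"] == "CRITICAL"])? 0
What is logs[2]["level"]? "WARNING"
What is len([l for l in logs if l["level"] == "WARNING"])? 1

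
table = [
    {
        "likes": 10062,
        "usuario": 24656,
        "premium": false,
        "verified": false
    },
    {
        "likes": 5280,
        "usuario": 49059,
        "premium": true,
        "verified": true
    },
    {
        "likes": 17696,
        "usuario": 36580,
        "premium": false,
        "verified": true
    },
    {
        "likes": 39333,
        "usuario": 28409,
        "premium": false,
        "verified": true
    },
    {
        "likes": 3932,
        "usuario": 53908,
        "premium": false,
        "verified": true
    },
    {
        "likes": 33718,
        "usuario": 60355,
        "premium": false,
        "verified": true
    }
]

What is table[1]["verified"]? True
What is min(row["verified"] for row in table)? False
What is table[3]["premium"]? False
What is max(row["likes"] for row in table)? 39333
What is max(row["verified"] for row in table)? True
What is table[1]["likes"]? 5280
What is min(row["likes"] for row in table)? 3932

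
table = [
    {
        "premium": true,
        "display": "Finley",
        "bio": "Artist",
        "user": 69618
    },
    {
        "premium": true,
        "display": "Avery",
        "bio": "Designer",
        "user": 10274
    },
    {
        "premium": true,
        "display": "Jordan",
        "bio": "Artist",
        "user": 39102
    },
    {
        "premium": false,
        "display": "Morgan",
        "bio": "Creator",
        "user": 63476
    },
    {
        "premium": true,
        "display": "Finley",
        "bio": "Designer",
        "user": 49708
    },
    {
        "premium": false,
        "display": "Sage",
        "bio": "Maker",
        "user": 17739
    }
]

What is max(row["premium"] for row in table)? True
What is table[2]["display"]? "Jordan"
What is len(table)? 6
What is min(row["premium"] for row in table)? False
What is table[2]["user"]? 39102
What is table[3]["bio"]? "Creator"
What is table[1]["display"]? "Avery"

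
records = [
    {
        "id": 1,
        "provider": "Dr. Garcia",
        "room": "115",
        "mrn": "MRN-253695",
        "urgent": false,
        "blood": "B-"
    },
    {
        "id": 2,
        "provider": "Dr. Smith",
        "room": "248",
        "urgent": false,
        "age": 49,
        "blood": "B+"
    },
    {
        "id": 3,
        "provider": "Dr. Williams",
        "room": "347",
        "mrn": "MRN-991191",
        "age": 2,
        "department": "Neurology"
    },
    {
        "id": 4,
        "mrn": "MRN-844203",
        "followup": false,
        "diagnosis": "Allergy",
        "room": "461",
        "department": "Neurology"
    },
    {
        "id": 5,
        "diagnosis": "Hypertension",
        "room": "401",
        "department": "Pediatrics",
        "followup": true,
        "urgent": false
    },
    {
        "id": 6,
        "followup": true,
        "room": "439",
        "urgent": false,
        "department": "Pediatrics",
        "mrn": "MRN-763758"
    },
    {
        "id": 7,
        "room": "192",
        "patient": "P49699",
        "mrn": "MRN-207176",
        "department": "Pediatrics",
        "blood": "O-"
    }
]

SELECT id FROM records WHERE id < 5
[1, 2, 3, 4]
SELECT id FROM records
[1, 2, 3, 4, 5, 6, 7]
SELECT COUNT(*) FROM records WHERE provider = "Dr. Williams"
1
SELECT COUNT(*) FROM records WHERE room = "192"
1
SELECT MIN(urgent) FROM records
False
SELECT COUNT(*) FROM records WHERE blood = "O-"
1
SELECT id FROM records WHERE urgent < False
[]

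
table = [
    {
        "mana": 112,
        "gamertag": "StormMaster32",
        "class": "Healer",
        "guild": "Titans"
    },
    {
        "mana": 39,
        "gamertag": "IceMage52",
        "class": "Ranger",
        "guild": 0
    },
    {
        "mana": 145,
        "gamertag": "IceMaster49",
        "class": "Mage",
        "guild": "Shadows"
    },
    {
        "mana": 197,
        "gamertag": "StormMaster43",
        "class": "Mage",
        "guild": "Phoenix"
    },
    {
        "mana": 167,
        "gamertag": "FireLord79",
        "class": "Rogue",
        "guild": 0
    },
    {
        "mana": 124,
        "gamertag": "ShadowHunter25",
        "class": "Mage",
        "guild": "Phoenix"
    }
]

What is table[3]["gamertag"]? "StormMaster43"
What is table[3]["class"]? "Mage"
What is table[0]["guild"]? "Titans"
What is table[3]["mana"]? 197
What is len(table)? 6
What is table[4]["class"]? "Rogue"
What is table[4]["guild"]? 0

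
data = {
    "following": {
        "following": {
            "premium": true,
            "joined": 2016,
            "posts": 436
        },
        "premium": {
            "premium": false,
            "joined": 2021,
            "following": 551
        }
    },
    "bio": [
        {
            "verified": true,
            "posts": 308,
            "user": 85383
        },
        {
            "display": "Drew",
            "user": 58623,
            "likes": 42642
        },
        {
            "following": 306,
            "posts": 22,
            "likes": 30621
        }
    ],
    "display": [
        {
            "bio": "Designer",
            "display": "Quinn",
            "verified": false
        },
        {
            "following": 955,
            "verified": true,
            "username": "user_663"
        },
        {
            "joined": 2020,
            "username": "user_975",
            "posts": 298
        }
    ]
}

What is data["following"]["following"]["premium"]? True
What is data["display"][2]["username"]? "user_975"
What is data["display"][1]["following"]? 955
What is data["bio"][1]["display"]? "Drew"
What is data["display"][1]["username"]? "user_663"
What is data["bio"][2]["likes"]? 30621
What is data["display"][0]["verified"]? False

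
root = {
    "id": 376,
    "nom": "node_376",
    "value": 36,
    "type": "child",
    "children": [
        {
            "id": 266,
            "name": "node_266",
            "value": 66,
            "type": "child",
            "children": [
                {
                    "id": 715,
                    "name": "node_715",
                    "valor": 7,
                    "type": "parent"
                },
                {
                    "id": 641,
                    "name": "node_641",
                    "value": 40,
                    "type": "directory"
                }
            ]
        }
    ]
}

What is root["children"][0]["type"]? "child"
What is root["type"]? "child"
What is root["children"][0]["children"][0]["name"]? "node_715"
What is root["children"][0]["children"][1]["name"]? "node_641"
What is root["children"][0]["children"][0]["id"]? 715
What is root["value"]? 36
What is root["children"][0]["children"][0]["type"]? "parent"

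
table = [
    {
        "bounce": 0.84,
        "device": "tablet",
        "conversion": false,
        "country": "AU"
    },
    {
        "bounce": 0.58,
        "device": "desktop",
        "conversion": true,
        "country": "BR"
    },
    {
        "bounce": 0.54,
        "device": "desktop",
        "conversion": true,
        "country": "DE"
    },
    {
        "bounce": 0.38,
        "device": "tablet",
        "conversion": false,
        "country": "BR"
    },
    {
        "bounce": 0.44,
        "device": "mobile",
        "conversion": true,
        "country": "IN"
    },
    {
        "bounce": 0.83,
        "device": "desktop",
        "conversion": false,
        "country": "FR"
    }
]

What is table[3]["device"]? "tablet"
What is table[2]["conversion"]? True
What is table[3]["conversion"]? False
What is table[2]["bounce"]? 0.54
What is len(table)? 6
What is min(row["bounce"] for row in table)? 0.38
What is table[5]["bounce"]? 0.83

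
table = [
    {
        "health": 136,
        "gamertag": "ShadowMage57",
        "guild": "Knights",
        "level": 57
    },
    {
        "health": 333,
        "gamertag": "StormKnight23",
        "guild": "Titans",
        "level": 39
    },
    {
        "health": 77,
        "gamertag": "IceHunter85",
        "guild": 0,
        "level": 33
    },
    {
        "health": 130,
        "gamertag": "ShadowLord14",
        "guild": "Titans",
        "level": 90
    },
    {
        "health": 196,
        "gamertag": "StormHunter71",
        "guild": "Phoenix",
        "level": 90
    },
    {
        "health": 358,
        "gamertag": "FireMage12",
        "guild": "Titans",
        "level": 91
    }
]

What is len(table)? 6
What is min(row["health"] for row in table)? 77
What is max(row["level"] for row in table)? 91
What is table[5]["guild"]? "Titans"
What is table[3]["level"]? 90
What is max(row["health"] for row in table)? 358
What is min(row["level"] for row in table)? 33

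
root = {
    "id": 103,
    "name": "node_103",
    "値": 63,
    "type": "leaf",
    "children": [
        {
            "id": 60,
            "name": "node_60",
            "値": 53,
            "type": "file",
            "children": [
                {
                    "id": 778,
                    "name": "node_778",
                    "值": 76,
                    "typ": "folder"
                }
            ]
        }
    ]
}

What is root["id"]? 103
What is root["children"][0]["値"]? 53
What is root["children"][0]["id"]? 60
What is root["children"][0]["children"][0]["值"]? 76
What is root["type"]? "leaf"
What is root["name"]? "node_103"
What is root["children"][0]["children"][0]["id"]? 778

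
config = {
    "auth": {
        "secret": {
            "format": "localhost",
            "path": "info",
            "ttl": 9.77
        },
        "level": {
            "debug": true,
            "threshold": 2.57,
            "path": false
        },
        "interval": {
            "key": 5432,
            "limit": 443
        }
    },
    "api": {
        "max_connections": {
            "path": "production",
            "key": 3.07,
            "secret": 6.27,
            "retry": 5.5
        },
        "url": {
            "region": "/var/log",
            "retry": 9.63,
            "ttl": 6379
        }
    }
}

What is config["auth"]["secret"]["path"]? "info"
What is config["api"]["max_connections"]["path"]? "production"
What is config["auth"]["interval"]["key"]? 5432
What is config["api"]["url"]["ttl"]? 6379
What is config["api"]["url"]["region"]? "/var/log"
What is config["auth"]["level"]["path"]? False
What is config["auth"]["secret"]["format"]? "localhost"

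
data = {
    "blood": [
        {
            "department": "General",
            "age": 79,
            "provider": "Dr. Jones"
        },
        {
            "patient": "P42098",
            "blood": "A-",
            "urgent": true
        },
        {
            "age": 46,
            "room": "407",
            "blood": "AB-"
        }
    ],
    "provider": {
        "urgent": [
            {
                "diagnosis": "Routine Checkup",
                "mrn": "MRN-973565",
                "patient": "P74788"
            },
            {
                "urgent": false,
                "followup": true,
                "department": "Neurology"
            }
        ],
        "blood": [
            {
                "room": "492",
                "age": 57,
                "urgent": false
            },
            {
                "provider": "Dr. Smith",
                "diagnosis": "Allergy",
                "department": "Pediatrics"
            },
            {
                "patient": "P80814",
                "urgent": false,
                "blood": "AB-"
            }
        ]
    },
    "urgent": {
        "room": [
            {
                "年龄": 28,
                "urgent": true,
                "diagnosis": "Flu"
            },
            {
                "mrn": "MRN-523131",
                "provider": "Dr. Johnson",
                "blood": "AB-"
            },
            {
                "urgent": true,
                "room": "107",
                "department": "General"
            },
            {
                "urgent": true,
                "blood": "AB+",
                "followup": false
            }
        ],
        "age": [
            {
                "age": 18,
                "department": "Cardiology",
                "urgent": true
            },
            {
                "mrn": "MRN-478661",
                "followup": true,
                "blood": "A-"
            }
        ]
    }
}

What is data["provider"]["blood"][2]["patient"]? "P80814"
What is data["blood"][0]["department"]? "General"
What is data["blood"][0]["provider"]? "Dr. Jones"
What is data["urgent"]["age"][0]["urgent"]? True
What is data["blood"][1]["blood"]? "A-"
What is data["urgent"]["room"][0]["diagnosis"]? "Flu"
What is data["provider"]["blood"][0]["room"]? "492"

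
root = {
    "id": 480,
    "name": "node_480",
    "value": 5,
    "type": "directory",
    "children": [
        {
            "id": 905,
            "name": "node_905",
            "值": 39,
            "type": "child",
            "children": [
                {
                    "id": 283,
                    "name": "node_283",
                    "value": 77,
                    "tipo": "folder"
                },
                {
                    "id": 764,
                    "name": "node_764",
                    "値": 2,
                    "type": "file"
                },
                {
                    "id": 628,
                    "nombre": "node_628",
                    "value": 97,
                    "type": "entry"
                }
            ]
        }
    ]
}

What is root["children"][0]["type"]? "child"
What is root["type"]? "directory"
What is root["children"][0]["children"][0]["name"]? "node_283"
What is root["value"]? 5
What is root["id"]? 480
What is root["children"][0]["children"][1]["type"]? "file"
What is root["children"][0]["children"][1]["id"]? 764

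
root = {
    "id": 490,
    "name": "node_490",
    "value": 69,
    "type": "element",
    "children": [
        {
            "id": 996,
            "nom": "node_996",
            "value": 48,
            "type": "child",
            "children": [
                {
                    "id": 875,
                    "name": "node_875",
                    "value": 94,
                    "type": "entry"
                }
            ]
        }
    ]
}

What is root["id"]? 490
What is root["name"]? "node_490"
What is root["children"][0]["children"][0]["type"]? "entry"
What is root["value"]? 69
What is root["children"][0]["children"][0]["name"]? "node_875"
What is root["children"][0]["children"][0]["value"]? 94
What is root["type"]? "element"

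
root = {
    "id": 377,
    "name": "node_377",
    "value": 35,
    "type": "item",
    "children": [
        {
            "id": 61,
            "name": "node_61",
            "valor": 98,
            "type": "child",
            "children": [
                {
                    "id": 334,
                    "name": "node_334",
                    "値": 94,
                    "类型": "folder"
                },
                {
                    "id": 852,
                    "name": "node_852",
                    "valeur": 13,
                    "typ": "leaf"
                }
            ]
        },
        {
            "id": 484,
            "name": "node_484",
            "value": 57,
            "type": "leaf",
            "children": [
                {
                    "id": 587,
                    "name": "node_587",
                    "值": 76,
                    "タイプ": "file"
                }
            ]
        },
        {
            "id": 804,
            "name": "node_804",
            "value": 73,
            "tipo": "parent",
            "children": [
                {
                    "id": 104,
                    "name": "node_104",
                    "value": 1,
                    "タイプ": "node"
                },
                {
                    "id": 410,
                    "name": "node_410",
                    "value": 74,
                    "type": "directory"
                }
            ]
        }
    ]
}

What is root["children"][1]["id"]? 484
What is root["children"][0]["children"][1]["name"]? "node_852"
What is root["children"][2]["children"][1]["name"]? "node_410"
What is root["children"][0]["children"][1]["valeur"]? 13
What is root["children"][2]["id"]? 804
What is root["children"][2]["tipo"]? "parent"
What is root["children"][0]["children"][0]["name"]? "node_334"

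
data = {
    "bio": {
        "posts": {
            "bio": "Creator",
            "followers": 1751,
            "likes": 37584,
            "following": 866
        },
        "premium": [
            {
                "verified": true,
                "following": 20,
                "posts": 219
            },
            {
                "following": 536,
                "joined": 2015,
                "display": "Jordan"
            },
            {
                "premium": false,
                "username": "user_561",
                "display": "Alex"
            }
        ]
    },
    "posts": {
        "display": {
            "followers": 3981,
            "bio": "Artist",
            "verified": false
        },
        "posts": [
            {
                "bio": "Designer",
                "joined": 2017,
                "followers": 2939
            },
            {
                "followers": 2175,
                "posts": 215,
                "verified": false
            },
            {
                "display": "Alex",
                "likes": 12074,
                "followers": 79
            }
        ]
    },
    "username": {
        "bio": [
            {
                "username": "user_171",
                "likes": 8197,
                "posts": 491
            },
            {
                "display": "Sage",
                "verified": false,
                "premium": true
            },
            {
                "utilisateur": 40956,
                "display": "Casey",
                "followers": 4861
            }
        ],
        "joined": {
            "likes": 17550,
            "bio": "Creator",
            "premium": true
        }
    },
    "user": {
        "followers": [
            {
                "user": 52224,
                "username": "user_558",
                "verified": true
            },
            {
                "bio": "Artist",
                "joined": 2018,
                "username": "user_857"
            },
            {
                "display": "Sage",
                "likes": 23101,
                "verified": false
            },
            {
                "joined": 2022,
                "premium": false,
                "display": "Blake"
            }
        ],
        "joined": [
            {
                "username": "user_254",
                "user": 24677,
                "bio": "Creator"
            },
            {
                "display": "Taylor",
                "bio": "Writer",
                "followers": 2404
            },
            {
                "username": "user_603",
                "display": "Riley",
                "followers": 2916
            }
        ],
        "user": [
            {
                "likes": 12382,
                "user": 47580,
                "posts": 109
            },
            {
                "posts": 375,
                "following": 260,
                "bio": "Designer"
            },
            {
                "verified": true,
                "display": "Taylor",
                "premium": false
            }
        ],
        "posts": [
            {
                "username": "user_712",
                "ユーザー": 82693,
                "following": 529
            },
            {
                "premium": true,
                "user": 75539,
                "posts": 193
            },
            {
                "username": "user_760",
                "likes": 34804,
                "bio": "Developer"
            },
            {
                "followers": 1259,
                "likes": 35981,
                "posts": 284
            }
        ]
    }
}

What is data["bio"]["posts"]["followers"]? 1751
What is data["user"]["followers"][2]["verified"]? False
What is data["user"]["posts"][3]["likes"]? 35981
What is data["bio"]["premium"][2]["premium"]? False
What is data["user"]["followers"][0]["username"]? "user_558"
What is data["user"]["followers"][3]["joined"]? 2022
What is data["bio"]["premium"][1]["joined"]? 2015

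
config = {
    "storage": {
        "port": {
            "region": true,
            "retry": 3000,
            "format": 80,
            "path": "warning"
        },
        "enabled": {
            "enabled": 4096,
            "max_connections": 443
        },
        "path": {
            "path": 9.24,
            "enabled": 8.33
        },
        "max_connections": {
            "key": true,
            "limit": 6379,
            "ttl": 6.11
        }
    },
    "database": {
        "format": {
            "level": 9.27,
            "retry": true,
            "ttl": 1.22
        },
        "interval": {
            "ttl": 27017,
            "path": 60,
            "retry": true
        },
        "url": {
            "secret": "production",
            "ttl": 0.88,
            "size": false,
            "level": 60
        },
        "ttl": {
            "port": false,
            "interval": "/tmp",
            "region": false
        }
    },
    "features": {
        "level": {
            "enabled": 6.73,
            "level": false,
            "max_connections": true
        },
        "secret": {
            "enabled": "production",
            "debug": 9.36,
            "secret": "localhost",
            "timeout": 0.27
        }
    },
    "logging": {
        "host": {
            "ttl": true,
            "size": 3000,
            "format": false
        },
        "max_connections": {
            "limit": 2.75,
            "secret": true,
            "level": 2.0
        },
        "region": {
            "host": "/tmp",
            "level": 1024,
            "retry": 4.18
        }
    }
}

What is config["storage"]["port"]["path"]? "warning"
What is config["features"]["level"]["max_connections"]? True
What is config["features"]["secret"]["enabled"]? "production"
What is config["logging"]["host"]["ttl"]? True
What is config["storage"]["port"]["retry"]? 3000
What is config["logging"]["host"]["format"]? False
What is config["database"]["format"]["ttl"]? 1.22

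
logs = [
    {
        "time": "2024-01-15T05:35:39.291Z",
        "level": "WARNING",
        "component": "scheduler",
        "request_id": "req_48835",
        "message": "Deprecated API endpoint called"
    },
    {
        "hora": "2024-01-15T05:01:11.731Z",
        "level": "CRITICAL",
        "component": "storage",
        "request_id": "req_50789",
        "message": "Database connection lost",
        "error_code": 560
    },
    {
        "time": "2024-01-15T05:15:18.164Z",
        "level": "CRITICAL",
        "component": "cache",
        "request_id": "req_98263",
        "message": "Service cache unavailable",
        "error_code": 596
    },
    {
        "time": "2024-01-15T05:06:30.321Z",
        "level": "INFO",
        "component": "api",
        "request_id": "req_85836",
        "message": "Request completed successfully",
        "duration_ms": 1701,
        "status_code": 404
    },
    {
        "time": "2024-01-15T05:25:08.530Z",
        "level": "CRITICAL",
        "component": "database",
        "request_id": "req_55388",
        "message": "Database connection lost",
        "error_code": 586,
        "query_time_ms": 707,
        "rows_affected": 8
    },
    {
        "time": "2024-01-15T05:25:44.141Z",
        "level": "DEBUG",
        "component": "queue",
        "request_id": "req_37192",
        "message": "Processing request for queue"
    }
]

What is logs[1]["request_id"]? "req_50789"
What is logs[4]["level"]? "CRITICAL"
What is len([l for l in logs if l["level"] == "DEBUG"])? 1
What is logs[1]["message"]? "Database connection lost"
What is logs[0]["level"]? "WARNING"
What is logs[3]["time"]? "2024-01-15T05:06:30.321Z"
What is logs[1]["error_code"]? 560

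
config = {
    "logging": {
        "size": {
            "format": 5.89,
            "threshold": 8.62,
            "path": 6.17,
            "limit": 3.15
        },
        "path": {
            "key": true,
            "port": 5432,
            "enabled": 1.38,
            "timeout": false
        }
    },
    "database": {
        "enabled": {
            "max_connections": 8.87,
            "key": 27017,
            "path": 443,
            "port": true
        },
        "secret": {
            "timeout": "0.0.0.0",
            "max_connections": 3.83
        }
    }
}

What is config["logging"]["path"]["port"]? 5432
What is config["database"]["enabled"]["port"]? True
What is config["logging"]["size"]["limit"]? 3.15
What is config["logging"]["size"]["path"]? 6.17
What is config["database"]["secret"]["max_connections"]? 3.83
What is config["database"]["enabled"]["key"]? 27017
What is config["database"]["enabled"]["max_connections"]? 8.87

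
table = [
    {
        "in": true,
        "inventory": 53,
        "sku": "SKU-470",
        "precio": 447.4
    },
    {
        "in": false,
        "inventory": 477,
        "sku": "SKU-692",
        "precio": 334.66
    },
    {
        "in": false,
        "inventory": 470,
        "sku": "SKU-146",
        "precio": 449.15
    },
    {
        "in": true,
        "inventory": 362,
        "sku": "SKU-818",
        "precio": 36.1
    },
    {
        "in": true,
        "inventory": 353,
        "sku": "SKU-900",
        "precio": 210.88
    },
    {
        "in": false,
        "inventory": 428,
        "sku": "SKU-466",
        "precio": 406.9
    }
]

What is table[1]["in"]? False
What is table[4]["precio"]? 210.88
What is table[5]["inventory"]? 428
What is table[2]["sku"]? "SKU-146"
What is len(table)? 6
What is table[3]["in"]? True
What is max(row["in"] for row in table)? True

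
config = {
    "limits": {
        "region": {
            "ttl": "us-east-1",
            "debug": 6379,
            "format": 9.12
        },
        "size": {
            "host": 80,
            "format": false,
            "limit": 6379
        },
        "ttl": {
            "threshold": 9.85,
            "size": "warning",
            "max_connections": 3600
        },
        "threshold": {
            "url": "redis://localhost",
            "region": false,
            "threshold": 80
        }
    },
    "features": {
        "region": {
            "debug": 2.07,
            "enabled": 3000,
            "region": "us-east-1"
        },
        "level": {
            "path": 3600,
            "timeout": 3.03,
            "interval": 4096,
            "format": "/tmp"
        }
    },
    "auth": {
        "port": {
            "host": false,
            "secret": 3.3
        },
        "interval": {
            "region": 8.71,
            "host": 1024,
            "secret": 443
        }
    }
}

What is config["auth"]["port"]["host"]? False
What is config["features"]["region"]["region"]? "us-east-1"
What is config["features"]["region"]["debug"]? 2.07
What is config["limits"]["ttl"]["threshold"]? 9.85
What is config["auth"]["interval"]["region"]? 8.71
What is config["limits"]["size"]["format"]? False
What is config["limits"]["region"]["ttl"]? "us-east-1"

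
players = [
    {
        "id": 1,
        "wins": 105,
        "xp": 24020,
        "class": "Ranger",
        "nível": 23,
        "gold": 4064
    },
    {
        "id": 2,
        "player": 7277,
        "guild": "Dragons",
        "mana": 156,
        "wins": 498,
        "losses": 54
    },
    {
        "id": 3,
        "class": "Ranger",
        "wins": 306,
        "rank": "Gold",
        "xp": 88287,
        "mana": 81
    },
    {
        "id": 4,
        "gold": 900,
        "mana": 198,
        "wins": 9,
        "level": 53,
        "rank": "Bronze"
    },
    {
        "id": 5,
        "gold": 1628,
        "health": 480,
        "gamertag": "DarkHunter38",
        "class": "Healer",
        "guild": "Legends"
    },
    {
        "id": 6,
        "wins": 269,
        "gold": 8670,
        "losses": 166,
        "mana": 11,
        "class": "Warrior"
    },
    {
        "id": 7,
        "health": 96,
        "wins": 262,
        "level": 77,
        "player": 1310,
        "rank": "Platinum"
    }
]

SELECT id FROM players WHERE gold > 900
[1, 5, 6]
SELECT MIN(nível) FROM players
23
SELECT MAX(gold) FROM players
8670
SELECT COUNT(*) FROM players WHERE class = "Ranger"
2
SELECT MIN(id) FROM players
1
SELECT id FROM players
[1, 2, 3, 4, 5, 6, 7]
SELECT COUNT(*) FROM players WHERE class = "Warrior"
1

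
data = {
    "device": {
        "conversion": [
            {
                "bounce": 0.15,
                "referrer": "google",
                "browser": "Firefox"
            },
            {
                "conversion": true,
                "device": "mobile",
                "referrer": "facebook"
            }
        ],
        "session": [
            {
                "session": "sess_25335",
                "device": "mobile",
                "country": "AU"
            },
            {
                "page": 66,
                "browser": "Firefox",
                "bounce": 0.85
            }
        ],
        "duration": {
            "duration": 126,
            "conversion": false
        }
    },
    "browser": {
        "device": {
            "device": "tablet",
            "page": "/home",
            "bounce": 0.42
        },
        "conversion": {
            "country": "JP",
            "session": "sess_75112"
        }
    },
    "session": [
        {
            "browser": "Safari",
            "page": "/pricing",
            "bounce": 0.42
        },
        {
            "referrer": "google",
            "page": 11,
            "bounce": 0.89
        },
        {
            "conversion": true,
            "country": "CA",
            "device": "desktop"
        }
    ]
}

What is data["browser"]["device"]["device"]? "tablet"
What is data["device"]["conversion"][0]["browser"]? "Firefox"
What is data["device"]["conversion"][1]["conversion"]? True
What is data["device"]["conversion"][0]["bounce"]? 0.15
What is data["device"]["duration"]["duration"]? 126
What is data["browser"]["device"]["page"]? "/home"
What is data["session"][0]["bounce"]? 0.42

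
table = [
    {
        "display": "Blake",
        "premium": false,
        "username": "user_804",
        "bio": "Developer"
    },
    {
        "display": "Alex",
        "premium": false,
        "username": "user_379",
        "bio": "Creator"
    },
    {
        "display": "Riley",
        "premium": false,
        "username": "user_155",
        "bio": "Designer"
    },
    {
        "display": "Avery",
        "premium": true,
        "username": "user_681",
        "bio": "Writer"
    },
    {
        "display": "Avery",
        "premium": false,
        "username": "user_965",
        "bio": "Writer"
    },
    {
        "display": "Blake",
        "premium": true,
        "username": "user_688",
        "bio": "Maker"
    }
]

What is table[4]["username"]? "user_965"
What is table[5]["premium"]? True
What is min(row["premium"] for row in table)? False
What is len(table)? 6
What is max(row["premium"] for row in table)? True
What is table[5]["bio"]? "Maker"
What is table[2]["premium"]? False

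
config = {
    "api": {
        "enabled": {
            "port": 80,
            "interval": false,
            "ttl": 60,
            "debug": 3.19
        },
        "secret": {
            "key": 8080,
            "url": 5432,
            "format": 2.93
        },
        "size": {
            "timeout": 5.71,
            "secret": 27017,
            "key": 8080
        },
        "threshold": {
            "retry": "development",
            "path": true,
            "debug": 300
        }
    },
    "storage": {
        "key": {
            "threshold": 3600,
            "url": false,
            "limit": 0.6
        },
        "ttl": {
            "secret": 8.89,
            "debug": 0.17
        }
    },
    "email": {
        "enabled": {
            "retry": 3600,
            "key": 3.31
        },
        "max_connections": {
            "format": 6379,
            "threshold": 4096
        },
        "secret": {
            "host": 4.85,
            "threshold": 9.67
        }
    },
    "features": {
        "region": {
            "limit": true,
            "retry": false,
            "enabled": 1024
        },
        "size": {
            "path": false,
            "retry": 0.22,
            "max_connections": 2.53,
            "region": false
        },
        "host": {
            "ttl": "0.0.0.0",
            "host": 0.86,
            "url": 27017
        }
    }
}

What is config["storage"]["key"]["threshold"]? 3600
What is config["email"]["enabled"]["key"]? 3.31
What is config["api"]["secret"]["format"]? 2.93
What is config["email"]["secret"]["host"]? 4.85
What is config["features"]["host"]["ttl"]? "0.0.0.0"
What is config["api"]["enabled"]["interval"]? False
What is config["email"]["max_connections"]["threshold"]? 4096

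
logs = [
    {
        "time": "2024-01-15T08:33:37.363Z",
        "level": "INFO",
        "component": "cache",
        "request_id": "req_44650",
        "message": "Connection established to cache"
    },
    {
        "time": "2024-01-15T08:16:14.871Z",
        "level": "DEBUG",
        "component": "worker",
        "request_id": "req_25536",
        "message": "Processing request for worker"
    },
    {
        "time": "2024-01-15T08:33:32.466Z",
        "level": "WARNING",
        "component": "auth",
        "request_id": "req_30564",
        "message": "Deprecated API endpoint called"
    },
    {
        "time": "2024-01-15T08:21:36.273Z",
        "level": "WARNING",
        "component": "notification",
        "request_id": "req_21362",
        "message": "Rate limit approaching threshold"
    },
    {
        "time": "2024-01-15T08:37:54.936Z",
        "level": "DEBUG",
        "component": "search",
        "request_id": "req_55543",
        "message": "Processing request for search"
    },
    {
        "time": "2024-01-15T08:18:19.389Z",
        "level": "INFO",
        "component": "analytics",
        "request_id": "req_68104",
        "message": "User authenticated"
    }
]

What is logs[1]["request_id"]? "req_25536"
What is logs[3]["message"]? "Rate limit approaching threshold"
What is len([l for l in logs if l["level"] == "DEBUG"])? 2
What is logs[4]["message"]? "Processing request for search"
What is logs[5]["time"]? "2024-01-15T08:18:19.389Z"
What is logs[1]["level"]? "DEBUG"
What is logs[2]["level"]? "WARNING"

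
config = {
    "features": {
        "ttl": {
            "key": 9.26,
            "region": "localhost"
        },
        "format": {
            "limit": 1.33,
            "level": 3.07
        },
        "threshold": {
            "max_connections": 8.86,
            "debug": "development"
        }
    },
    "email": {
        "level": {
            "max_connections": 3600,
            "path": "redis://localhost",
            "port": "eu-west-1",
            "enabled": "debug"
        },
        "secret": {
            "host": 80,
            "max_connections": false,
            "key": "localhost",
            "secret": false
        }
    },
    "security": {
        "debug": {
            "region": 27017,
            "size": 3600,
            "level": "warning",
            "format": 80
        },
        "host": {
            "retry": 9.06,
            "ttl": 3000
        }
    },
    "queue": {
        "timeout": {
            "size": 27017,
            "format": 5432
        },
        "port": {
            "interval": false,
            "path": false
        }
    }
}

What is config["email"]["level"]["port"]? "eu-west-1"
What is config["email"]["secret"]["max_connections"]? False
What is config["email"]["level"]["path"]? "redis://localhost"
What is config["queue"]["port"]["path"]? False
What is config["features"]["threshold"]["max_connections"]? 8.86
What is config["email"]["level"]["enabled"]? "debug"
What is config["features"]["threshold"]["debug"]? "development"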